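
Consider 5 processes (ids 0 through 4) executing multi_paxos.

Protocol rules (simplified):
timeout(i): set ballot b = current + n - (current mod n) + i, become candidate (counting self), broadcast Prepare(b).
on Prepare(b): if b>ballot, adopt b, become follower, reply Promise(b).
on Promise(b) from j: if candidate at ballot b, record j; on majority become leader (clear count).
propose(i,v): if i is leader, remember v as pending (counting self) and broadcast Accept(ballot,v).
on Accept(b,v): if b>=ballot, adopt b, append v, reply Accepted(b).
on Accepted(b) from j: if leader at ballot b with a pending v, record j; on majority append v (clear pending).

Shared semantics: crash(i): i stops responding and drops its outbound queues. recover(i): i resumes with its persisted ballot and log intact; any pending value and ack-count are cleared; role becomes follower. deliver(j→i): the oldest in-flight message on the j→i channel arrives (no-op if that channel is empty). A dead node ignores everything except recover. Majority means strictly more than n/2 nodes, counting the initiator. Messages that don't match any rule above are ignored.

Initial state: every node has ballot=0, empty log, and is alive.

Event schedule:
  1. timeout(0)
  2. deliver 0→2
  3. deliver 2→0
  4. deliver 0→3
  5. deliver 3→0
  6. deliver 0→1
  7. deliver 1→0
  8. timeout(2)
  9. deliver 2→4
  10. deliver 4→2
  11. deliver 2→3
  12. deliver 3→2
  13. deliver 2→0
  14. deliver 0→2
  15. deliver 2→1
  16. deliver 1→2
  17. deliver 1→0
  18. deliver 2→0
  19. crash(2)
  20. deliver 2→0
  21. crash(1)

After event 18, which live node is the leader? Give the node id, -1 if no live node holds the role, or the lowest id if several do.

e1 timeout(0): 0[cand,b=5,-]
e2 deliver 0→2: 2[foll,b=5,-]
e3 deliver 2→0: ·
e4 deliver 0→3: 3[foll,b=5,-]
e5 deliver 3→0: 0[lead,b=5,-]
e6 deliver 0→1: 1[foll,b=5,-]
e7 deliver 1→0: ·
e8 timeout(2): 2[cand,b=12,-]
e9 deliver 2→4: 4[foll,b=12,-]
e10 deliver 4→2: ·
e11 deliver 2→3: 3[foll,b=12,-]
e12 deliver 3→2: 2[lead,b=12,-]
e13 deliver 2→0: 0[foll,b=12,-]
e14 deliver 0→2: ·
e15 deliver 2→1: 1[foll,b=12,-]
e16 deliver 1→2: ·
e17 deliver 1→0: ·
e18 deliver 2→0: ·

2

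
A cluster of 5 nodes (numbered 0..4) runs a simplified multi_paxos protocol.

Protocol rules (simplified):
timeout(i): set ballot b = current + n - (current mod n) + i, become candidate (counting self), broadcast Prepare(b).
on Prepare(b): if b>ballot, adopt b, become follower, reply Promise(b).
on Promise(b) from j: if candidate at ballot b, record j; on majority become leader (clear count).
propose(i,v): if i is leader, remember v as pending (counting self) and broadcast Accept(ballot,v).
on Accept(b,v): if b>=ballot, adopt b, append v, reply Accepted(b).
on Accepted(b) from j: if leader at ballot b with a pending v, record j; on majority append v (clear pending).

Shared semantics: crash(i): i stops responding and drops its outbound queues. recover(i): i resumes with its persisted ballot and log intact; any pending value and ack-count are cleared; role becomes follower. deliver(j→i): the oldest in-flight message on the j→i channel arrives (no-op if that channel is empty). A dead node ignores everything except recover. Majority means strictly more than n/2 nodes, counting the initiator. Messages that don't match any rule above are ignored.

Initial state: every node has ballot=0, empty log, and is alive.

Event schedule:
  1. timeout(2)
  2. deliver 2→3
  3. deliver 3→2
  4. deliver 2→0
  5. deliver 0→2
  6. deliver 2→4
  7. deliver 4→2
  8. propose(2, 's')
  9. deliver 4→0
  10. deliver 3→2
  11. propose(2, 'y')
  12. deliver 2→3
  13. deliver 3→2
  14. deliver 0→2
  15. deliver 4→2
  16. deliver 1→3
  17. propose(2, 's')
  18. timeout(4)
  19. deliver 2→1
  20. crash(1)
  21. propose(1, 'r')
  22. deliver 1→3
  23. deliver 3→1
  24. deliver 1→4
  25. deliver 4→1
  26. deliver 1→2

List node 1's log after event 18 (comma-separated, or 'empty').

e1 timeout(2): 2[cand,b=7,-]
e2 deliver 2→3: 3[foll,b=7,-]
e3 deliver 3→2: ·
e4 deliver 2→0: 0[foll,b=7,-]
e5 deliver 0→2: 2[lead,b=7,-]
e6 deliver 2→4: 4[foll,b=7,-]
e7 deliver 4→2: ·
e8 propose(2,'s'): ·
e9 deliver 4→0: ·
e10 deliver 3→2: ·
e11 propose(2,'y'): ·
e12 deliver 2→3: 3[foll,b=7,s]
e13 deliver 3→2: ·
e14 deliver 0→2: ·
e15 deliver 4→2: ·
e16 deliver 1→3: ·
e17 propose(2,'s'): ·
e18 timeout(4): 4[cand,b=14,-]

empty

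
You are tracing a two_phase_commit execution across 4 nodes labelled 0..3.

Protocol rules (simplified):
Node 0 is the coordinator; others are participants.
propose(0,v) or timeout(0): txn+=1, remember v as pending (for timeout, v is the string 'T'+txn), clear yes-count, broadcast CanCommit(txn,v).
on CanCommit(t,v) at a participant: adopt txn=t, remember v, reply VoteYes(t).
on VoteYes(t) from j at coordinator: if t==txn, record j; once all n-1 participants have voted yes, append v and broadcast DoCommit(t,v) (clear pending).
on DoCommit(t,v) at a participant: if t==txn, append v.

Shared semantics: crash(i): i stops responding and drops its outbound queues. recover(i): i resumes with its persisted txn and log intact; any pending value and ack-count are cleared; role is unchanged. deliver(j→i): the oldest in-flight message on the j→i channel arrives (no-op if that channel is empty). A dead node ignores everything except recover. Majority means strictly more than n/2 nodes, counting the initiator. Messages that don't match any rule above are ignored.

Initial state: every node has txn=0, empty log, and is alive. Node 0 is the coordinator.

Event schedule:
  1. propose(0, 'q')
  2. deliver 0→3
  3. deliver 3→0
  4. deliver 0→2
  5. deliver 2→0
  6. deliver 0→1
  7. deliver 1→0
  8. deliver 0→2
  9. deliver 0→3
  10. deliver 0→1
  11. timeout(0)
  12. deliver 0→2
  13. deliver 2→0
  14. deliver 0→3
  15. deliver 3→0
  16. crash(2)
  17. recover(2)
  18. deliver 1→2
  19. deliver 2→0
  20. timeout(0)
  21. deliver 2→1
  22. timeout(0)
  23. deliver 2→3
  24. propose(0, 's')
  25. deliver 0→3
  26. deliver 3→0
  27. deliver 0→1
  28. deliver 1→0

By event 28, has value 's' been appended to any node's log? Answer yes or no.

no

e1 propose(0,'q'): 0[coor,t=1,-]
e2 deliver 0→3: 3[part,t=1,-]
e3 deliver 3→0: ·
e4 deliver 0→2: 2[part,t=1,-]
e5 deliver 2→0: ·
e6 deliver 0→1: 1[part,t=1,-]
e7 deliver 1→0: 0[coor,t=1,q]
e8 deliver 0→2: 2[part,t=1,q]
e9 deliver 0→3: 3[part,t=1,q]
e10 deliver 0→1: 1[part,t=1,q]
e11 timeout(0): 0[coor,t=2,q]
e12 deliver 0→2: 2[part,t=2,q]
e13 deliver 2→0: ·
e14 deliver 0→3: 3[part,t=2,q]
e15 deliver 3→0: ·
e16 crash(2): 2[✗part,t=2,q]
e17 recover(2): 2[part,t=2,q]
e18 deliver 1→2: ·
e19 deliver 2→0: ·
e20 timeout(0): 0[coor,t=3,q]
e21 deliver 2→1: ·
e22 timeout(0): 0[coor,t=4,q]
e23 deliver 2→3: ·
e24 propose(0,'s'): 0[coor,t=5,q]
e25 deliver 0→3: 3[part,t=3,q]
e26 deliver 3→0: ·
e27 deliver 0→1: 1[part,t=2,q]
e28 deliver 1→0: ·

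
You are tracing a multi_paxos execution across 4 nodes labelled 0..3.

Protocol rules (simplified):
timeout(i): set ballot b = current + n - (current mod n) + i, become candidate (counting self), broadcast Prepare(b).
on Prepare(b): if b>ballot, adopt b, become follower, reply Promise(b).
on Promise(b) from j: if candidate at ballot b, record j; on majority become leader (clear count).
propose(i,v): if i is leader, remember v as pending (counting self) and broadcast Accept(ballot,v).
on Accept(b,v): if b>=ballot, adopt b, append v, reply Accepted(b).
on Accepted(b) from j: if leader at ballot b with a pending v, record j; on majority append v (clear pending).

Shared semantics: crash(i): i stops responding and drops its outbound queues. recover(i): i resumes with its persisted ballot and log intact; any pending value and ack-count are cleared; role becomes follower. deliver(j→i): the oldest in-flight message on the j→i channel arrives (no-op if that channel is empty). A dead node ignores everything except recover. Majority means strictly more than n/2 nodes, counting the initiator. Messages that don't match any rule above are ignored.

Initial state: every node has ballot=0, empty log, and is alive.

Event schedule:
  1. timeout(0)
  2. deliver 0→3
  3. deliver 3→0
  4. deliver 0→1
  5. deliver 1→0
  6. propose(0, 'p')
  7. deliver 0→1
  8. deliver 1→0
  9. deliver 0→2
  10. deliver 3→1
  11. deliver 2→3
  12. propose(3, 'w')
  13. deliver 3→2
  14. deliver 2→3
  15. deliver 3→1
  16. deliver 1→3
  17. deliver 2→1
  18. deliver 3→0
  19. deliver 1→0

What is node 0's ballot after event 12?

4

1. timeout(0):  <0:cand b4 ->
2. deliver 0→3:  <3:foll b4 ->
3. deliver 3→0:  nop
4. deliver 0→1:  <1:foll b4 ->
5. deliver 1→0:  <0:lead b4 ->
6. propose(0,'p'):  nop
7. deliver 0→1:  <1:foll b4 p>
8. deliver 1→0:  nop
9. deliver 0→2:  <2:foll b4 ->
10. deliver 3→1:  nop
11. deliver 2→3:  nop
12. propose(3,'w'):  nop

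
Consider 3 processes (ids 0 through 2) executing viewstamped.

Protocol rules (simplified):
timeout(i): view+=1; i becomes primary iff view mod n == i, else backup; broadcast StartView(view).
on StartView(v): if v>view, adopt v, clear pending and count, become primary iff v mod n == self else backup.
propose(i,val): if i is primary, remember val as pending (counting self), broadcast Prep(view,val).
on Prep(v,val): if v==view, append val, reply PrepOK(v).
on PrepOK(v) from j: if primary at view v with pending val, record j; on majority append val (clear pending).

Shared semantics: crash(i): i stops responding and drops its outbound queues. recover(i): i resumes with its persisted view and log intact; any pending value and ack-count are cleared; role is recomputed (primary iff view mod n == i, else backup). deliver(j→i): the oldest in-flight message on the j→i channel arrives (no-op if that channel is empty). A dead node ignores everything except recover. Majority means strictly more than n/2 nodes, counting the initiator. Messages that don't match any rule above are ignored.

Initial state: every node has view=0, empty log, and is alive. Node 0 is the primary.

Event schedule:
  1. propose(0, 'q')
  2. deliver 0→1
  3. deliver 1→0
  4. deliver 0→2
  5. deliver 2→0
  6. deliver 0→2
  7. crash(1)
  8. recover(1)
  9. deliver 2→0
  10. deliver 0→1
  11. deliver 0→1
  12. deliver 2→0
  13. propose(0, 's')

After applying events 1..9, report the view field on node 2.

step 1 propose(0,'q'): —
step 2 deliver 0→1: 1={back,v=0,log=q}
step 3 deliver 1→0: 0={prim,v=0,log=q}
step 4 deliver 0→2: 2={back,v=0,log=q}
step 5 deliver 2→0: —
step 6 deliver 0→2: —
step 7 crash(1): 1={✗back,v=0,log=q}
step 8 recover(1): 1={back,v=0,log=q}
step 9 deliver 2→0: —

0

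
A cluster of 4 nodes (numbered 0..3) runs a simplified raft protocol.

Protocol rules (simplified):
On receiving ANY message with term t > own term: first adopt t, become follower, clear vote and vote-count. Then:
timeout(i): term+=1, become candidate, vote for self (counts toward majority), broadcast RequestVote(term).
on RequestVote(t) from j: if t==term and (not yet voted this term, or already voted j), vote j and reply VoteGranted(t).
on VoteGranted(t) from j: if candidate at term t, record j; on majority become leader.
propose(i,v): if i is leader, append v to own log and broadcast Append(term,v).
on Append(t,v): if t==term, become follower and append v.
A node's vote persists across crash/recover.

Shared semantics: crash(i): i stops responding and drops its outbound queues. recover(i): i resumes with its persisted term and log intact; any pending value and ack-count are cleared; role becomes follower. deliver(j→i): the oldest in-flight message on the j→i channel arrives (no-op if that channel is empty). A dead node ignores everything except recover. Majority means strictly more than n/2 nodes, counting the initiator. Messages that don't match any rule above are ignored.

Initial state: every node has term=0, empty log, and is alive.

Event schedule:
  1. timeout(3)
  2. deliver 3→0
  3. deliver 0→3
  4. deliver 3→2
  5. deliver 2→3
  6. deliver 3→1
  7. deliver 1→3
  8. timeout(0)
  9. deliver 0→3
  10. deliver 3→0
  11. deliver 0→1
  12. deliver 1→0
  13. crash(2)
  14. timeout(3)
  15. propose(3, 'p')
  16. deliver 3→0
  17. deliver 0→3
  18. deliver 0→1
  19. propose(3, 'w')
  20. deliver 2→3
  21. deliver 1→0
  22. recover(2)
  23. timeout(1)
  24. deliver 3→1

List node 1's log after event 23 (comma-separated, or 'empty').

empty

1. timeout(3):  <3:cand t1 ->
2. deliver 3→0:  <0:foll t1 ->
3. deliver 0→3:  nop
4. deliver 3→2:  <2:foll t1 ->
5. deliver 2→3:  <3:lead t1 ->
6. deliver 3→1:  <1:foll t1 ->
7. deliver 1→3:  nop
8. timeout(0):  <0:cand t2 ->
9. deliver 0→3:  <3:foll t2 ->
10. deliver 3→0:  nop
11. deliver 0→1:  <1:foll t2 ->
12. deliver 1→0:  <0:lead t2 ->
13. crash(2):  <2:✗foll t1 ->
14. timeout(3):  <3:cand t3 ->
15. propose(3,'p'):  nop
16. deliver 3→0:  <0:foll t3 ->
17. deliver 0→3:  nop
18. deliver 0→1:  nop
19. propose(3,'w'):  nop
20. deliver 2→3:  nop
21. deliver 1→0:  nop
22. recover(2):  <2:foll t1 ->
23. timeout(1):  <1:cand t3 ->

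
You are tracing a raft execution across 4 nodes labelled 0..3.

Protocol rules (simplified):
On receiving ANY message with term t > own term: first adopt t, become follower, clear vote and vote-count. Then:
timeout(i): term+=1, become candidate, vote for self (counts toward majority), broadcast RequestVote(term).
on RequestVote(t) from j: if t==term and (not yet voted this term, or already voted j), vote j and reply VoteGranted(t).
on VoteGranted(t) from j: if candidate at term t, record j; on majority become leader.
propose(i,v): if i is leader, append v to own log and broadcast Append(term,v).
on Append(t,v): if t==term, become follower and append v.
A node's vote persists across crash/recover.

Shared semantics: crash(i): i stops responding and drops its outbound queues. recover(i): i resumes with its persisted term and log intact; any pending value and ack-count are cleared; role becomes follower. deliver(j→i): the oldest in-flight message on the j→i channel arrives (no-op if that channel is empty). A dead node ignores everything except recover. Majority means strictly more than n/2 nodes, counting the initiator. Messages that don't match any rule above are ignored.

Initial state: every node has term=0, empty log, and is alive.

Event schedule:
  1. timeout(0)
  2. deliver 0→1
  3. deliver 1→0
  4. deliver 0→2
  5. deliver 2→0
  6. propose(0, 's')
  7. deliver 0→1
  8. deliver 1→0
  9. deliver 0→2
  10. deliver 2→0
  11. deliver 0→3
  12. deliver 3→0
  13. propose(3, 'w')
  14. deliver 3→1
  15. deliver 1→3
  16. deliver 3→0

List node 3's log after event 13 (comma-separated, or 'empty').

e1 timeout(0): 0[cand,t=1,-]
e2 deliver 0→1: 1[foll,t=1,-]
e3 deliver 1→0: ·
e4 deliver 0→2: 2[foll,t=1,-]
e5 deliver 2→0: 0[lead,t=1,-]
e6 propose(0,'s'): 0[lead,t=1,s]
e7 deliver 0→1: 1[foll,t=1,s]
e8 deliver 1→0: ·
e9 deliver 0→2: 2[foll,t=1,s]
e10 deliver 2→0: ·
e11 deliver 0→3: 3[foll,t=1,-]
e12 deliver 3→0: ·
e13 propose(3,'w'): ·

empty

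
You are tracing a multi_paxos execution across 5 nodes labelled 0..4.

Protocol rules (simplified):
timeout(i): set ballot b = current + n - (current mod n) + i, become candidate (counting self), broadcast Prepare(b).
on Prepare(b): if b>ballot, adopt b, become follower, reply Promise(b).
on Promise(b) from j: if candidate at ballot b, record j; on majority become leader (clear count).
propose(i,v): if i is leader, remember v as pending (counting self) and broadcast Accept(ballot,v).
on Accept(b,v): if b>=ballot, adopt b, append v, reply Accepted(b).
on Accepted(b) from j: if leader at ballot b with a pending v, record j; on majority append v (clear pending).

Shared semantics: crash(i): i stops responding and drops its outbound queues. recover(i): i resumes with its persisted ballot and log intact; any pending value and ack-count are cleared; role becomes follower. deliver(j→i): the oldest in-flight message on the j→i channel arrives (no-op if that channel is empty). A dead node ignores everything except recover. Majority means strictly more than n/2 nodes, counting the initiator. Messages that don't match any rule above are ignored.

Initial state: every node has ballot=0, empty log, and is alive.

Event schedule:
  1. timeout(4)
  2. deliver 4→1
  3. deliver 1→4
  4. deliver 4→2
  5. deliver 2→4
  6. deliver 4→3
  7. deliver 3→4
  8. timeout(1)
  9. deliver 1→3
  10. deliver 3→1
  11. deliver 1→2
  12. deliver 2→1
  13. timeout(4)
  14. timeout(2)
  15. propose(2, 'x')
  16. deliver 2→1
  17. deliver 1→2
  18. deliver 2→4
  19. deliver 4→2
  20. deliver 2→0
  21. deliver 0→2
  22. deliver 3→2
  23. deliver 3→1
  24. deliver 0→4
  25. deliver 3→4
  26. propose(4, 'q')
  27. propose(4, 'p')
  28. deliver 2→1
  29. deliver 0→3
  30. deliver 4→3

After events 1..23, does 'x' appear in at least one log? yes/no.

no

1. timeout(4):  <4:cand b9 ->
2. deliver 4→1:  <1:foll b9 ->
3. deliver 1→4:  nop
4. deliver 4→2:  <2:foll b9 ->
5. deliver 2→4:  <4:lead b9 ->
6. deliver 4→3:  <3:foll b9 ->
7. deliver 3→4:  nop
8. timeout(1):  <1:cand b11 ->
9. deliver 1→3:  <3:foll b11 ->
10. deliver 3→1:  nop
11. deliver 1→2:  <2:foll b11 ->
12. deliver 2→1:  <1:lead b11 ->
13. timeout(4):  <4:cand b14 ->
14. timeout(2):  <2:cand b17 ->
15. propose(2,'x'):  nop
16. deliver 2→1:  <1:foll b17 ->
17. deliver 1→2:  nop
18. deliver 2→4:  <4:foll b17 ->
19. deliver 4→2:  nop
20. deliver 2→0:  <0:foll b17 ->
21. deliver 0→2:  <2:lead b17 ->
22. deliver 3→2:  nop
23. deliver 3→1:  nop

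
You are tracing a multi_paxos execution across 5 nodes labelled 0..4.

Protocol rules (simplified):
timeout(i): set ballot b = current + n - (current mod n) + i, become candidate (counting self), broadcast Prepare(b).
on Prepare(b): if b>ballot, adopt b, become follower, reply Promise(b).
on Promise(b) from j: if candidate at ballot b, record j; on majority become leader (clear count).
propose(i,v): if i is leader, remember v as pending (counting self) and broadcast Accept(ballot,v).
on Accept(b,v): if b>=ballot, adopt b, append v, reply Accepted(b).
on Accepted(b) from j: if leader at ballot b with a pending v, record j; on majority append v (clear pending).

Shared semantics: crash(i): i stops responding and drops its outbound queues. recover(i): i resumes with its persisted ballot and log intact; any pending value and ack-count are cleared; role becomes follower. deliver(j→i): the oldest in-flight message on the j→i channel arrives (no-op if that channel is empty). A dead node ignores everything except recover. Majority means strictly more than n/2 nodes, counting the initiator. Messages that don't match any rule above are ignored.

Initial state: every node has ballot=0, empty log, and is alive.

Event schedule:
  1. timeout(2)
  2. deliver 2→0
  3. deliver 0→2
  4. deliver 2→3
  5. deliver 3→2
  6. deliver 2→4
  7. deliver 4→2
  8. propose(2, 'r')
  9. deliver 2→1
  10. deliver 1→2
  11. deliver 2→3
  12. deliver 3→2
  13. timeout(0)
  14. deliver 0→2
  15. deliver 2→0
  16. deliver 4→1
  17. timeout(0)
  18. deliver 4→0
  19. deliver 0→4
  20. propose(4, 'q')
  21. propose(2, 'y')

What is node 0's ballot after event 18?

step 1 timeout(2): 2={cand,b=7,log=-}
step 2 deliver 2→0: 0={foll,b=7,log=-}
step 3 deliver 0→2: —
step 4 deliver 2→3: 3={foll,b=7,log=-}
step 5 deliver 3→2: 2={lead,b=7,log=-}
step 6 deliver 2→4: 4={foll,b=7,log=-}
step 7 deliver 4→2: —
step 8 propose(2,'r'): —
step 9 deliver 2→1: 1={foll,b=7,log=-}
step 10 deliver 1→2: —
step 11 deliver 2→3: 3={foll,b=7,log=r}
step 12 deliver 3→2: —
step 13 timeout(0): 0={cand,b=10,log=-}
step 14 deliver 0→2: 2={foll,b=10,log=-}
step 15 deliver 2→0: —
step 16 deliver 4→1: —
step 17 timeout(0): 0={cand,b=15,log=-}
step 18 deliver 4→0: —

15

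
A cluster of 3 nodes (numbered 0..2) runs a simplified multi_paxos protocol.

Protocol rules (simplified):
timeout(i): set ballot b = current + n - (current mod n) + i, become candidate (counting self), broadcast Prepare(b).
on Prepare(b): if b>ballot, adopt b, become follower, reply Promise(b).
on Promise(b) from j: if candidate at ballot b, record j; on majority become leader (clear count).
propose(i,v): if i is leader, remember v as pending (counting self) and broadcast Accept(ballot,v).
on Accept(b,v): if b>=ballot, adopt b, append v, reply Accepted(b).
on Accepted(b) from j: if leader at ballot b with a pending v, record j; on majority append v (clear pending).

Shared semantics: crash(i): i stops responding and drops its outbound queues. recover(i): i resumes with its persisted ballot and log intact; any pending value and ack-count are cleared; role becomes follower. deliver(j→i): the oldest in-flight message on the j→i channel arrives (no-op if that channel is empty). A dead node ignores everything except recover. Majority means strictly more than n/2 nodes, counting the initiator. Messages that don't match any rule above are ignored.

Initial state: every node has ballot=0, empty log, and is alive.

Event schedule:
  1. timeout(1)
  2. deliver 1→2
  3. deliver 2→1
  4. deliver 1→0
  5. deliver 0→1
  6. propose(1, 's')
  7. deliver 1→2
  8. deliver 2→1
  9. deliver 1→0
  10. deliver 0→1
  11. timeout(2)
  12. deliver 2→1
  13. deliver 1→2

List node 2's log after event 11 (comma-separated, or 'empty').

step 1 timeout(1): 1={cand,b=4,log=-}
step 2 deliver 1→2: 2={foll,b=4,log=-}
step 3 deliver 2→1: 1={lead,b=4,log=-}
step 4 deliver 1→0: 0={foll,b=4,log=-}
step 5 deliver 0→1: —
step 6 propose(1,'s'): —
step 7 deliver 1→2: 2={foll,b=4,log=s}
step 8 deliver 2→1: 1={lead,b=4,log=s}
step 9 deliver 1→0: 0={foll,b=4,log=s}
step 10 deliver 0→1: —
step 11 timeout(2): 2={cand,b=8,log=s}

s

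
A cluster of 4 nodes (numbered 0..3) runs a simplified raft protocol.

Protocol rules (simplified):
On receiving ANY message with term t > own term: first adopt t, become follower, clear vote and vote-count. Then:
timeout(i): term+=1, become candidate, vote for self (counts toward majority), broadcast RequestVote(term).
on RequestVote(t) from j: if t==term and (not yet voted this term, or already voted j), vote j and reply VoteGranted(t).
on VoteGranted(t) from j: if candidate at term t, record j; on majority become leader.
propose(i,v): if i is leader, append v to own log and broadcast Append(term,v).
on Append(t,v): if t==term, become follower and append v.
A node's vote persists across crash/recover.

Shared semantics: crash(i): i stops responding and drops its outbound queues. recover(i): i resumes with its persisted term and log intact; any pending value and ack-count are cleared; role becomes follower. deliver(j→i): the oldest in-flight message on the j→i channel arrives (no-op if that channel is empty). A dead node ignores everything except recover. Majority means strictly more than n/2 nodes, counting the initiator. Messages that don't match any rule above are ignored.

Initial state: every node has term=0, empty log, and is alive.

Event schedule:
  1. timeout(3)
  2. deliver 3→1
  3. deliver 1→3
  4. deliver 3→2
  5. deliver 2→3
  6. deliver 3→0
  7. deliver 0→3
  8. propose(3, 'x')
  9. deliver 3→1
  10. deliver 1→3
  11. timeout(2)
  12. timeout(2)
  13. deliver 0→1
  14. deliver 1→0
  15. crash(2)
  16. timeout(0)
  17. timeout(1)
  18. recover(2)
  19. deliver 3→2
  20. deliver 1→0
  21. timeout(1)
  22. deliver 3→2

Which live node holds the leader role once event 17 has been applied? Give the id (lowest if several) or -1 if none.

3

step 1 timeout(3): 3={cand,t=1,log=-}
step 2 deliver 3→1: 1={foll,t=1,log=-}
step 3 deliver 1→3: —
step 4 deliver 3→2: 2={foll,t=1,log=-}
step 5 deliver 2→3: 3={lead,t=1,log=-}
step 6 deliver 3→0: 0={foll,t=1,log=-}
step 7 deliver 0→3: —
step 8 propose(3,'x'): 3={lead,t=1,log=x}
step 9 deliver 3→1: 1={foll,t=1,log=x}
step 10 deliver 1→3: —
step 11 timeout(2): 2={cand,t=2,log=-}
step 12 timeout(2): 2={cand,t=3,log=-}
step 13 deliver 0→1: —
step 14 deliver 1→0: —
step 15 crash(2): 2={✗cand,t=3,log=-}
step 16 timeout(0): 0={cand,t=2,log=-}
step 17 timeout(1): 1={cand,t=2,log=x}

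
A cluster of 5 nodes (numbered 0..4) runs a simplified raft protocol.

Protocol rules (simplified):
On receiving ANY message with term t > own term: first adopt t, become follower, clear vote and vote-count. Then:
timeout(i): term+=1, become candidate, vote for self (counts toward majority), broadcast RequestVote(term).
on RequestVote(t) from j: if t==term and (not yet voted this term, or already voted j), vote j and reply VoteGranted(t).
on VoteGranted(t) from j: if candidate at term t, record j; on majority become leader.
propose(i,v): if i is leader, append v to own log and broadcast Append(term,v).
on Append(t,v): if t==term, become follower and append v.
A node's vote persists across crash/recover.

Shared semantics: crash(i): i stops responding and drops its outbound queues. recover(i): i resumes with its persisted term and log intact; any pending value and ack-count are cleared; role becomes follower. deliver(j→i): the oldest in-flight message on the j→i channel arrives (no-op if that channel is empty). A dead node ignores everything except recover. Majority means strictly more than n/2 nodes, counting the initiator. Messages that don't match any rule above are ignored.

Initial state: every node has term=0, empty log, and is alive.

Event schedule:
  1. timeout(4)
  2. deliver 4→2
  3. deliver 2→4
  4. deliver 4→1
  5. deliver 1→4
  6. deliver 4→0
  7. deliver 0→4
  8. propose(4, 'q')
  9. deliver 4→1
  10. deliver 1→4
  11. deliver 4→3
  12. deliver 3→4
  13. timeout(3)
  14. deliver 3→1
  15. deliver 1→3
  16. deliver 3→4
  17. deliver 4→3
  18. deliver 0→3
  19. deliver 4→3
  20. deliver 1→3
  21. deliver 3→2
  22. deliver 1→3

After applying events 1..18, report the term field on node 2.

1

after 1 — timeout(4): n4:cand/t1/[-]
after 2 — deliver 4→2: n2:foll/t1/[-]
after 3 — deliver 2→4: ·
after 4 — deliver 4→1: n1:foll/t1/[-]
after 5 — deliver 1→4: n4:lead/t1/[-]
after 6 — deliver 4→0: n0:foll/t1/[-]
after 7 — deliver 0→4: ·
after 8 — propose(4,'q'): n4:lead/t1/[q]
after 9 — deliver 4→1: n1:foll/t1/[q]
after 10 — deliver 1→4: ·
after 11 — deliver 4→3: n3:foll/t1/[-]
after 12 — deliver 3→4: ·
after 13 — timeout(3): n3:cand/t2/[-]
after 14 — deliver 3→1: n1:foll/t2/[q]
after 15 — deliver 1→3: ·
after 16 — deliver 3→4: n4:foll/t2/[q]
after 17 — deliver 4→3: ·
after 18 — deliver 0→3: ·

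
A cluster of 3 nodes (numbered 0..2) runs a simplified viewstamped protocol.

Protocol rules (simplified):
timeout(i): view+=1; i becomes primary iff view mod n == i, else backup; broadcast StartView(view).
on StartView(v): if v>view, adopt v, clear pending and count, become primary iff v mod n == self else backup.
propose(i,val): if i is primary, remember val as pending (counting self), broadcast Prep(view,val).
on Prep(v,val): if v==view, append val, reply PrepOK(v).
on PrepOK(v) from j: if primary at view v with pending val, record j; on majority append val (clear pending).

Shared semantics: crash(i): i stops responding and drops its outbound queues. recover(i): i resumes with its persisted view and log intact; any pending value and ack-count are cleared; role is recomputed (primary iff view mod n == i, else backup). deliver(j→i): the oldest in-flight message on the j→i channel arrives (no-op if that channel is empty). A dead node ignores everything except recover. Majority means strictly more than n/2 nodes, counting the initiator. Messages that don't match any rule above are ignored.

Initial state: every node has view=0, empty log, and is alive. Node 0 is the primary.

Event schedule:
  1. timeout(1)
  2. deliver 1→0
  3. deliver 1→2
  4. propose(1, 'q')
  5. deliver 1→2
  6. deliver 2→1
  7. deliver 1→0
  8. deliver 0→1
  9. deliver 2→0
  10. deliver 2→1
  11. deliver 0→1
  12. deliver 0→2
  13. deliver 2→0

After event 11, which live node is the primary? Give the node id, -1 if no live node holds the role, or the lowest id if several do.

1

[1] timeout(1) → N1(prim v1 [-])
[2] deliver 1→0 → N0(back v1 [-])
[3] deliver 1→2 → N2(back v1 [-])
[4] propose(1,'q') → ∅
[5] deliver 1→2 → N2(back v1 [q])
[6] deliver 2→1 → N1(prim v1 [q])
[7] deliver 1→0 → N0(back v1 [q])
[8] deliver 0→1 → ∅
[9] deliver 2→0 → ∅
[10] deliver 2→1 → ∅
[11] deliver 0→1 → ∅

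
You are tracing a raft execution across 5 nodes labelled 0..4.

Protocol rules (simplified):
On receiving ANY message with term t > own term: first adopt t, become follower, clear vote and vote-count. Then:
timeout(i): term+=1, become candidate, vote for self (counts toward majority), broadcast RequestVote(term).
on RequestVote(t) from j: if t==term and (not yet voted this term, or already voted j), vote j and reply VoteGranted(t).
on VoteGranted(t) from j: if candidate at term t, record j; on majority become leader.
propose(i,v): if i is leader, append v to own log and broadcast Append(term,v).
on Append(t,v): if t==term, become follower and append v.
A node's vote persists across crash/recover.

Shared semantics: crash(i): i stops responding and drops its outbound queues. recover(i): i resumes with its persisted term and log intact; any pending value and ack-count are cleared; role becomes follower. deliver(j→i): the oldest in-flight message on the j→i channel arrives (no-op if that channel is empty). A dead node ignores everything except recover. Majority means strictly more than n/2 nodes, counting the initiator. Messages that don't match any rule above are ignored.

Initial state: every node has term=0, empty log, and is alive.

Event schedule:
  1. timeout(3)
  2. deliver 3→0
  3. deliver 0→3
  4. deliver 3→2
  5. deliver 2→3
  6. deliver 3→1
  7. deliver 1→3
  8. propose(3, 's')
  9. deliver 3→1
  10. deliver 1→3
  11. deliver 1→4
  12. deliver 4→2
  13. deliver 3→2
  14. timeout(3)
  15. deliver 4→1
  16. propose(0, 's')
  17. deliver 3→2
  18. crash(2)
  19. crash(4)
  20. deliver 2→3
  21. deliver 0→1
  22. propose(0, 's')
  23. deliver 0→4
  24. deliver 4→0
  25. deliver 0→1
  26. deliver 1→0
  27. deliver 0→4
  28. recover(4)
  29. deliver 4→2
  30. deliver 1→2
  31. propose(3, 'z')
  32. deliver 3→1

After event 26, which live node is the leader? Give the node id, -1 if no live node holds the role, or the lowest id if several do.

-1

step 1 timeout(3): 3={cand,t=1,log=-}
step 2 deliver 3→0: 0={foll,t=1,log=-}
step 3 deliver 0→3: —
step 4 deliver 3→2: 2={foll,t=1,log=-}
step 5 deliver 2→3: 3={lead,t=1,log=-}
step 6 deliver 3→1: 1={foll,t=1,log=-}
step 7 deliver 1→3: —
step 8 propose(3,'s'): 3={lead,t=1,log=s}
step 9 deliver 3→1: 1={foll,t=1,log=s}
step 10 deliver 1→3: —
step 11 deliver 1→4: —
step 12 deliver 4→2: —
step 13 deliver 3→2: 2={foll,t=1,log=s}
step 14 timeout(3): 3={cand,t=2,log=s}
step 15 deliver 4→1: —
step 16 propose(0,'s'): —
step 17 deliver 3→2: 2={foll,t=2,log=s}
step 18 crash(2): 2={✗foll,t=2,log=s}
step 19 crash(4): 4={✗foll,t=0,log=-}
step 20 deliver 2→3: —
step 21 deliver 0→1: —
step 22 propose(0,'s'): —
step 23 deliver 0→4: —
step 24 deliver 4→0: —
step 25 deliver 0→1: —
step 26 deliver 1→0: —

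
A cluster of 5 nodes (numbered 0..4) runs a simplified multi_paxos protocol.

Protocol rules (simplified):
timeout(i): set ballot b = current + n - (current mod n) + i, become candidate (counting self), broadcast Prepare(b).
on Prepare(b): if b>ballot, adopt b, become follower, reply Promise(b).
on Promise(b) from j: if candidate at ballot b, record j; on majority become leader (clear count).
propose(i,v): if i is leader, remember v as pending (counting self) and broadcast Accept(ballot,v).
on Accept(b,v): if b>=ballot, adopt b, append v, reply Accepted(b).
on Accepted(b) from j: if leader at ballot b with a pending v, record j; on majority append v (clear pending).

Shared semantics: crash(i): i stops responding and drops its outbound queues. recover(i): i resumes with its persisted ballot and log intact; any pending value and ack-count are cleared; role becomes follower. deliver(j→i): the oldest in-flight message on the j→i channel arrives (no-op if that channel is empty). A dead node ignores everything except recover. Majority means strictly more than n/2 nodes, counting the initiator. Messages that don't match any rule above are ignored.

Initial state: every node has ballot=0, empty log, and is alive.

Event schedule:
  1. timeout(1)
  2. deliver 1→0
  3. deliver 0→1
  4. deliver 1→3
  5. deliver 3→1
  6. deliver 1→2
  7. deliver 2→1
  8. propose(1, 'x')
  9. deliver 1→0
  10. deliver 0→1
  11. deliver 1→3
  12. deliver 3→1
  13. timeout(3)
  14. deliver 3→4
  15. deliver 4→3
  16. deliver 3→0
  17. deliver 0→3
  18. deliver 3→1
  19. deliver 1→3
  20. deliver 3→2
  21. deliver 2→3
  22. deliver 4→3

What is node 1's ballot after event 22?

13

step 1 timeout(1): 1={cand,b=6,log=-}
step 2 deliver 1→0: 0={foll,b=6,log=-}
step 3 deliver 0→1: —
step 4 deliver 1→3: 3={foll,b=6,log=-}
step 5 deliver 3→1: 1={lead,b=6,log=-}
step 6 deliver 1→2: 2={foll,b=6,log=-}
step 7 deliver 2→1: —
step 8 propose(1,'x'): —
step 9 deliver 1→0: 0={foll,b=6,log=x}
step 10 deliver 0→1: —
step 11 deliver 1→3: 3={foll,b=6,log=x}
step 12 deliver 3→1: 1={lead,b=6,log=x}
step 13 timeout(3): 3={cand,b=13,log=x}
step 14 deliver 3→4: 4={foll,b=13,log=-}
step 15 deliver 4→3: —
step 16 deliver 3→0: 0={foll,b=13,log=x}
step 17 deliver 0→3: 3={lead,b=13,log=x}
step 18 deliver 3→1: 1={foll,b=13,log=x}
step 19 deliver 1→3: —
step 20 deliver 3→2: 2={foll,b=13,log=-}
step 21 deliver 2→3: —
step 22 deliver 4→3: —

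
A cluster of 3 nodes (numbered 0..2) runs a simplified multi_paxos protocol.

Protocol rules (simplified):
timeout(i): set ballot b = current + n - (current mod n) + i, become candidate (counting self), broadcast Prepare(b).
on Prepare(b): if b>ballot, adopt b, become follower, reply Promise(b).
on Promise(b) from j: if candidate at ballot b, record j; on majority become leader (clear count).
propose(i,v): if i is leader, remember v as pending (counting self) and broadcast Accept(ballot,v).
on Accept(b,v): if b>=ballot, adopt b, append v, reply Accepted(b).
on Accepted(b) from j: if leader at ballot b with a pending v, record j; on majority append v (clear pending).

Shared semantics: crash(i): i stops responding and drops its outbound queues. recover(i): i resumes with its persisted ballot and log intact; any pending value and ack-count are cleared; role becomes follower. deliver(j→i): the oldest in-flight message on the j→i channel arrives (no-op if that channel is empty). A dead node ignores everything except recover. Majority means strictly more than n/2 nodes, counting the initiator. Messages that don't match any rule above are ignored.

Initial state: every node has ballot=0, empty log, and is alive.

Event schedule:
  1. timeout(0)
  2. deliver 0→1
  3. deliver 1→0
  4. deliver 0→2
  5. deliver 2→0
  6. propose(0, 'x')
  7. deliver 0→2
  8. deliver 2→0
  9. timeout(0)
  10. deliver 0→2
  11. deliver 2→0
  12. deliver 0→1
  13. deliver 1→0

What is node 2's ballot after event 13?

6

step 1 timeout(0): 0={cand,b=3,log=-}
step 2 deliver 0→1: 1={foll,b=3,log=-}
step 3 deliver 1→0: 0={lead,b=3,log=-}
step 4 deliver 0→2: 2={foll,b=3,log=-}
step 5 deliver 2→0: —
step 6 propose(0,'x'): —
step 7 deliver 0→2: 2={foll,b=3,log=x}
step 8 deliver 2→0: 0={lead,b=3,log=x}
step 9 timeout(0): 0={cand,b=6,log=x}
step 10 deliver 0→2: 2={foll,b=6,log=x}
step 11 deliver 2→0: 0={lead,b=6,log=x}
step 12 deliver 0→1: 1={foll,b=3,log=x}
step 13 deliver 1→0: —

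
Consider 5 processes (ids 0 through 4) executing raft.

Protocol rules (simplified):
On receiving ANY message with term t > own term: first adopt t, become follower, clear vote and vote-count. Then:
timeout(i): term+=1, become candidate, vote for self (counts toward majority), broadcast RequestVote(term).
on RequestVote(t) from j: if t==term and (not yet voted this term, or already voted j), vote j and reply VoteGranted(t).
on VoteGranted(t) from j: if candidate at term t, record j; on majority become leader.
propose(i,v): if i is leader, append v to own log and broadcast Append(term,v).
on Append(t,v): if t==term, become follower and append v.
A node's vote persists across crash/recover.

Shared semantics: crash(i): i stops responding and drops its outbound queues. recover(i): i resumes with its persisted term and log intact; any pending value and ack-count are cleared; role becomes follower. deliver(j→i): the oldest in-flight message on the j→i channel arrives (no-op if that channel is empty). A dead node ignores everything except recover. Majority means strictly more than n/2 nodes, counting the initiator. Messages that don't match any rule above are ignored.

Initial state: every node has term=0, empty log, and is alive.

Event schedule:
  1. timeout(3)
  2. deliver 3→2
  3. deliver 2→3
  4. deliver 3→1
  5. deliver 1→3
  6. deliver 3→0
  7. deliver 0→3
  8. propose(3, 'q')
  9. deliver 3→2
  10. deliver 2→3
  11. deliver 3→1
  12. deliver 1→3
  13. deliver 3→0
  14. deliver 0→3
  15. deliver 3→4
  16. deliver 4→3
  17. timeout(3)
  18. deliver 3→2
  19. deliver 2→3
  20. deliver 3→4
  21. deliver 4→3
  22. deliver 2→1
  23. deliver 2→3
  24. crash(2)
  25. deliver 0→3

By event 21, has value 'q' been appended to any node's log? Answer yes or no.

yes

e1 timeout(3): 3[cand,t=1,-]
e2 deliver 3→2: 2[foll,t=1,-]
e3 deliver 2→3: ·
e4 deliver 3→1: 1[foll,t=1,-]
e5 deliver 1→3: 3[lead,t=1,-]
e6 deliver 3→0: 0[foll,t=1,-]
e7 deliver 0→3: ·
e8 propose(3,'q'): 3[lead,t=1,q]
e9 deliver 3→2: 2[foll,t=1,q]
e10 deliver 2→3: ·
e11 deliver 3→1: 1[foll,t=1,q]
e12 deliver 1→3: ·
e13 deliver 3→0: 0[foll,t=1,q]
e14 deliver 0→3: ·
e15 deliver 3→4: 4[foll,t=1,-]
e16 deliver 4→3: ·
e17 timeout(3): 3[cand,t=2,q]
e18 deliver 3→2: 2[foll,t=2,q]
e19 deliver 2→3: ·
e20 deliver 3→4: 4[foll,t=1,q]
e21 deliver 4→3: ·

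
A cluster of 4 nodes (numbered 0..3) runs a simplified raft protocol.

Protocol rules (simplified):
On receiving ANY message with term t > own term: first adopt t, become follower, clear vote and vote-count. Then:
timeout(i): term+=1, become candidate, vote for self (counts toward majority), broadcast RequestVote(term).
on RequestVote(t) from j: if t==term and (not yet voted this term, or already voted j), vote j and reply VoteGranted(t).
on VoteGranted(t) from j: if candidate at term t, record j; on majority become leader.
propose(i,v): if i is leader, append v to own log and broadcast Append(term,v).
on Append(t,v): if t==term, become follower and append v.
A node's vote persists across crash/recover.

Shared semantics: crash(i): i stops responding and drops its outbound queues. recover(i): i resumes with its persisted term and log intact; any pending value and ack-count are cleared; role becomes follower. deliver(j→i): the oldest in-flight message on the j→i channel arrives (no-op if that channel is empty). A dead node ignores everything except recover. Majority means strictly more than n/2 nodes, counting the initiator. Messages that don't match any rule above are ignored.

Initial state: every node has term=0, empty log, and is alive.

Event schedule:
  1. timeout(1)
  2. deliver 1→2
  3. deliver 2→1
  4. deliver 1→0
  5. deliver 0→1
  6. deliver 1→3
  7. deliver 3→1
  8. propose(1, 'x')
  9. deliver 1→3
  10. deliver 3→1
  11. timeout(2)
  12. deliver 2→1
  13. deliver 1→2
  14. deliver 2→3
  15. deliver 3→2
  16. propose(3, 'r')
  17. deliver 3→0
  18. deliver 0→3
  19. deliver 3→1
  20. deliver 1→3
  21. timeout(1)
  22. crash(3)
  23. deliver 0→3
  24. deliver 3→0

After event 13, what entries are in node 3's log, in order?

x

after 1 — timeout(1): n1:cand/t1/[-]
after 2 — deliver 1→2: n2:foll/t1/[-]
after 3 — deliver 2→1: ·
after 4 — deliver 1→0: n0:foll/t1/[-]
after 5 — deliver 0→1: n1:lead/t1/[-]
after 6 — deliver 1→3: n3:foll/t1/[-]
after 7 — deliver 3→1: ·
after 8 — propose(1,'x'): n1:lead/t1/[x]
after 9 — deliver 1→3: n3:foll/t1/[x]
after 10 — deliver 3→1: ·
after 11 — timeout(2): n2:cand/t2/[-]
after 12 — deliver 2→1: n1:foll/t2/[x]
after 13 — deliver 1→2: ·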